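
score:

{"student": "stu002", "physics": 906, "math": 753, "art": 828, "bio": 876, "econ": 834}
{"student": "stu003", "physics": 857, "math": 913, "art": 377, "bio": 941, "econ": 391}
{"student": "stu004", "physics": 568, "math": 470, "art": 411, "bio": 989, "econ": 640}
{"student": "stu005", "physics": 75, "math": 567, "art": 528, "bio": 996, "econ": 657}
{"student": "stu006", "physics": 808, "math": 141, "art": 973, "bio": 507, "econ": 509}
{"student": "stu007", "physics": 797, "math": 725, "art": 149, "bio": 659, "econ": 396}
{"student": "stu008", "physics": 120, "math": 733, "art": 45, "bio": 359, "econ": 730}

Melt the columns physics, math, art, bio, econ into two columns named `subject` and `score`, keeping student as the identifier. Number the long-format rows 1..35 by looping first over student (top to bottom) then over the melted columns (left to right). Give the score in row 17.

35 rows total (7 × 5). Row 17: index ⌊(17-1)/5⌋ = 3 into student → stu005; (17-1) mod 5 = 1 into the melted columns → math.
So row 17 is (stu005, math, 567); score = 567.

567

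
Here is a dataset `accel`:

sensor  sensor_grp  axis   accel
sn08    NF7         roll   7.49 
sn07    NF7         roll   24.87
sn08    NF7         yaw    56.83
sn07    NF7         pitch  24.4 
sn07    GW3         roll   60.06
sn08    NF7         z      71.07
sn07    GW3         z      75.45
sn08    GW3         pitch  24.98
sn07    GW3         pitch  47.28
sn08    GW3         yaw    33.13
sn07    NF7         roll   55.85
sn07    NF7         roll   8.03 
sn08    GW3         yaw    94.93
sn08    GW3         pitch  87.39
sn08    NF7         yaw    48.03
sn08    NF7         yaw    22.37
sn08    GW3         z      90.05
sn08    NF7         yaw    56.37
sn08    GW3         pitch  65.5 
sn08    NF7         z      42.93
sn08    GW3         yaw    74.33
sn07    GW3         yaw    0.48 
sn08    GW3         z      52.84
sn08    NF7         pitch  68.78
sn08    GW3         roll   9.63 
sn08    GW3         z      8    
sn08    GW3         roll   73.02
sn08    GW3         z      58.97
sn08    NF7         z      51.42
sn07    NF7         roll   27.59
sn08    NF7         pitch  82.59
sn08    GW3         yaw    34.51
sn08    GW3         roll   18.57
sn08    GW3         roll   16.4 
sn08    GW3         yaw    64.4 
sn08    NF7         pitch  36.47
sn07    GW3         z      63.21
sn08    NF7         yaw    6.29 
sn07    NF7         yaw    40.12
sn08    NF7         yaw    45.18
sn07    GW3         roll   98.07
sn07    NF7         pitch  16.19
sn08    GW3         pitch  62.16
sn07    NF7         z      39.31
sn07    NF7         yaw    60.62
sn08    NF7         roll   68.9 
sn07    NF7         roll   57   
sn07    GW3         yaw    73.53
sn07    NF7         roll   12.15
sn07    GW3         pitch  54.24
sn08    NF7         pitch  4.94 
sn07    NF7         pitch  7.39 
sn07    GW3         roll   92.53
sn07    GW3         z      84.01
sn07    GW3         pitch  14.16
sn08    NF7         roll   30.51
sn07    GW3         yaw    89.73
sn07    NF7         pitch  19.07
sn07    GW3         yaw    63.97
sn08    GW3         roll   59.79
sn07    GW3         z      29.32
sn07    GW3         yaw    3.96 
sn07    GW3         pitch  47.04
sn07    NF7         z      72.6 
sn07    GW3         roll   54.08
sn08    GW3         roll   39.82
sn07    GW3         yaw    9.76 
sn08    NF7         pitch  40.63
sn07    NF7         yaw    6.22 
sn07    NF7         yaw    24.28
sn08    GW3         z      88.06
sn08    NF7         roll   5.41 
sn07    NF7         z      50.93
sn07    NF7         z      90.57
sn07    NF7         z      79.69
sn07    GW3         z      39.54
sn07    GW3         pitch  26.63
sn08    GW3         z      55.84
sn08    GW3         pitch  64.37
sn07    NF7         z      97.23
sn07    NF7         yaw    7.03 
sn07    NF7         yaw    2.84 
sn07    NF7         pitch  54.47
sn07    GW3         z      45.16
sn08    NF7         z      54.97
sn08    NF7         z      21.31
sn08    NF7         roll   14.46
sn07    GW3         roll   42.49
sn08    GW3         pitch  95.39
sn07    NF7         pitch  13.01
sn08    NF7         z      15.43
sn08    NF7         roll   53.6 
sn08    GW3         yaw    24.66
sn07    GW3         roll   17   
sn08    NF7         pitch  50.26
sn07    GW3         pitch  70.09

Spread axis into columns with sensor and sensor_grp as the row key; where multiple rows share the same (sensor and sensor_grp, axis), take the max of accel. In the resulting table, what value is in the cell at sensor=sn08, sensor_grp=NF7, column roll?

Rows with sensor=sn08, sensor_grp=NF7 and axis=roll: accel values are 7.49, 68.9, 30.51, 5.41, 14.46, 53.6.
max(7.49, 68.9, 30.51, 5.41, 14.46, 53.6) = 68.9.

68.9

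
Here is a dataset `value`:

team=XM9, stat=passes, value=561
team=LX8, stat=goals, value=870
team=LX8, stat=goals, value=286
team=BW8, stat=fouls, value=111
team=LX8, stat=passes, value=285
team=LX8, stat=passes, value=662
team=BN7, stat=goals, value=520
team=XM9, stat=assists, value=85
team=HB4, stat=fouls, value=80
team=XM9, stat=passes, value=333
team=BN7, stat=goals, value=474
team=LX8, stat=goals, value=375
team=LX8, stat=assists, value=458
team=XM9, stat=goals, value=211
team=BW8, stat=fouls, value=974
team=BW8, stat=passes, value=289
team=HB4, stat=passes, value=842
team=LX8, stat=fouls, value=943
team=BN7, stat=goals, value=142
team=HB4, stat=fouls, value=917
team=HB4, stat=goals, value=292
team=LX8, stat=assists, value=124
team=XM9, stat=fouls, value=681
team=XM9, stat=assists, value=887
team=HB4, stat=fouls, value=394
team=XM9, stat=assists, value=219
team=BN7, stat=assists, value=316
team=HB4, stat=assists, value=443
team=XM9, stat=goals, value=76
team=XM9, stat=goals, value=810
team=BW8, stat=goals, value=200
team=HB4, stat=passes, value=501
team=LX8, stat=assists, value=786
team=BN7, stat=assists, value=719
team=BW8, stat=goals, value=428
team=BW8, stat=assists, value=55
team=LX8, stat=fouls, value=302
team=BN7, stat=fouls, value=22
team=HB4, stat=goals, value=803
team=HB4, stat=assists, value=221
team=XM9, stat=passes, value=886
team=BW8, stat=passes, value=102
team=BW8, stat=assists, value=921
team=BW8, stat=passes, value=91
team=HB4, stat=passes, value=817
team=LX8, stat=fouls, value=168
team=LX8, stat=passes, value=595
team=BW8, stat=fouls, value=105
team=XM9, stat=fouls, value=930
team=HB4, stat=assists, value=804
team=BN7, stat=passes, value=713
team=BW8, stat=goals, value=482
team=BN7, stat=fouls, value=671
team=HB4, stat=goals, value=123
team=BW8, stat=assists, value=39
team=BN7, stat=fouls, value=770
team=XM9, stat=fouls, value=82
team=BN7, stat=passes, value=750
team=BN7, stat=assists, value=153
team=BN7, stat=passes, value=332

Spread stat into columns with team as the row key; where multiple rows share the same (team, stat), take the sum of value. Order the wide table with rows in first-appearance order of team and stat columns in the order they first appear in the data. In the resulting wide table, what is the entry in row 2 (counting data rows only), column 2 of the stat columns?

1531

With rows in first-appearance order of team, row 2 is team=LX8. stat columns in first-appearance order: passes, goals, fouls, assists; column 2 is goals.
Long rows with team=LX8, stat=goals: 870 + 286 + 375 = 1531.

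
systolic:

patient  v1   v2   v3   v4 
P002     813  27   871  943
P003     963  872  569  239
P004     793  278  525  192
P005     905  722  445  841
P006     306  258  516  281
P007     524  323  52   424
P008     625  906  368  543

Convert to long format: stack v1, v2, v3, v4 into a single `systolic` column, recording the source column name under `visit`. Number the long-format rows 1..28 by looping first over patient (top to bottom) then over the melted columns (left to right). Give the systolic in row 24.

28 rows total (7 × 4). Row 24: index ⌊(24-1)/4⌋ = 5 into patient → P007; (24-1) mod 4 = 3 into the melted columns → v4.
So row 24 is (P007, v4, 424); systolic = 424.

424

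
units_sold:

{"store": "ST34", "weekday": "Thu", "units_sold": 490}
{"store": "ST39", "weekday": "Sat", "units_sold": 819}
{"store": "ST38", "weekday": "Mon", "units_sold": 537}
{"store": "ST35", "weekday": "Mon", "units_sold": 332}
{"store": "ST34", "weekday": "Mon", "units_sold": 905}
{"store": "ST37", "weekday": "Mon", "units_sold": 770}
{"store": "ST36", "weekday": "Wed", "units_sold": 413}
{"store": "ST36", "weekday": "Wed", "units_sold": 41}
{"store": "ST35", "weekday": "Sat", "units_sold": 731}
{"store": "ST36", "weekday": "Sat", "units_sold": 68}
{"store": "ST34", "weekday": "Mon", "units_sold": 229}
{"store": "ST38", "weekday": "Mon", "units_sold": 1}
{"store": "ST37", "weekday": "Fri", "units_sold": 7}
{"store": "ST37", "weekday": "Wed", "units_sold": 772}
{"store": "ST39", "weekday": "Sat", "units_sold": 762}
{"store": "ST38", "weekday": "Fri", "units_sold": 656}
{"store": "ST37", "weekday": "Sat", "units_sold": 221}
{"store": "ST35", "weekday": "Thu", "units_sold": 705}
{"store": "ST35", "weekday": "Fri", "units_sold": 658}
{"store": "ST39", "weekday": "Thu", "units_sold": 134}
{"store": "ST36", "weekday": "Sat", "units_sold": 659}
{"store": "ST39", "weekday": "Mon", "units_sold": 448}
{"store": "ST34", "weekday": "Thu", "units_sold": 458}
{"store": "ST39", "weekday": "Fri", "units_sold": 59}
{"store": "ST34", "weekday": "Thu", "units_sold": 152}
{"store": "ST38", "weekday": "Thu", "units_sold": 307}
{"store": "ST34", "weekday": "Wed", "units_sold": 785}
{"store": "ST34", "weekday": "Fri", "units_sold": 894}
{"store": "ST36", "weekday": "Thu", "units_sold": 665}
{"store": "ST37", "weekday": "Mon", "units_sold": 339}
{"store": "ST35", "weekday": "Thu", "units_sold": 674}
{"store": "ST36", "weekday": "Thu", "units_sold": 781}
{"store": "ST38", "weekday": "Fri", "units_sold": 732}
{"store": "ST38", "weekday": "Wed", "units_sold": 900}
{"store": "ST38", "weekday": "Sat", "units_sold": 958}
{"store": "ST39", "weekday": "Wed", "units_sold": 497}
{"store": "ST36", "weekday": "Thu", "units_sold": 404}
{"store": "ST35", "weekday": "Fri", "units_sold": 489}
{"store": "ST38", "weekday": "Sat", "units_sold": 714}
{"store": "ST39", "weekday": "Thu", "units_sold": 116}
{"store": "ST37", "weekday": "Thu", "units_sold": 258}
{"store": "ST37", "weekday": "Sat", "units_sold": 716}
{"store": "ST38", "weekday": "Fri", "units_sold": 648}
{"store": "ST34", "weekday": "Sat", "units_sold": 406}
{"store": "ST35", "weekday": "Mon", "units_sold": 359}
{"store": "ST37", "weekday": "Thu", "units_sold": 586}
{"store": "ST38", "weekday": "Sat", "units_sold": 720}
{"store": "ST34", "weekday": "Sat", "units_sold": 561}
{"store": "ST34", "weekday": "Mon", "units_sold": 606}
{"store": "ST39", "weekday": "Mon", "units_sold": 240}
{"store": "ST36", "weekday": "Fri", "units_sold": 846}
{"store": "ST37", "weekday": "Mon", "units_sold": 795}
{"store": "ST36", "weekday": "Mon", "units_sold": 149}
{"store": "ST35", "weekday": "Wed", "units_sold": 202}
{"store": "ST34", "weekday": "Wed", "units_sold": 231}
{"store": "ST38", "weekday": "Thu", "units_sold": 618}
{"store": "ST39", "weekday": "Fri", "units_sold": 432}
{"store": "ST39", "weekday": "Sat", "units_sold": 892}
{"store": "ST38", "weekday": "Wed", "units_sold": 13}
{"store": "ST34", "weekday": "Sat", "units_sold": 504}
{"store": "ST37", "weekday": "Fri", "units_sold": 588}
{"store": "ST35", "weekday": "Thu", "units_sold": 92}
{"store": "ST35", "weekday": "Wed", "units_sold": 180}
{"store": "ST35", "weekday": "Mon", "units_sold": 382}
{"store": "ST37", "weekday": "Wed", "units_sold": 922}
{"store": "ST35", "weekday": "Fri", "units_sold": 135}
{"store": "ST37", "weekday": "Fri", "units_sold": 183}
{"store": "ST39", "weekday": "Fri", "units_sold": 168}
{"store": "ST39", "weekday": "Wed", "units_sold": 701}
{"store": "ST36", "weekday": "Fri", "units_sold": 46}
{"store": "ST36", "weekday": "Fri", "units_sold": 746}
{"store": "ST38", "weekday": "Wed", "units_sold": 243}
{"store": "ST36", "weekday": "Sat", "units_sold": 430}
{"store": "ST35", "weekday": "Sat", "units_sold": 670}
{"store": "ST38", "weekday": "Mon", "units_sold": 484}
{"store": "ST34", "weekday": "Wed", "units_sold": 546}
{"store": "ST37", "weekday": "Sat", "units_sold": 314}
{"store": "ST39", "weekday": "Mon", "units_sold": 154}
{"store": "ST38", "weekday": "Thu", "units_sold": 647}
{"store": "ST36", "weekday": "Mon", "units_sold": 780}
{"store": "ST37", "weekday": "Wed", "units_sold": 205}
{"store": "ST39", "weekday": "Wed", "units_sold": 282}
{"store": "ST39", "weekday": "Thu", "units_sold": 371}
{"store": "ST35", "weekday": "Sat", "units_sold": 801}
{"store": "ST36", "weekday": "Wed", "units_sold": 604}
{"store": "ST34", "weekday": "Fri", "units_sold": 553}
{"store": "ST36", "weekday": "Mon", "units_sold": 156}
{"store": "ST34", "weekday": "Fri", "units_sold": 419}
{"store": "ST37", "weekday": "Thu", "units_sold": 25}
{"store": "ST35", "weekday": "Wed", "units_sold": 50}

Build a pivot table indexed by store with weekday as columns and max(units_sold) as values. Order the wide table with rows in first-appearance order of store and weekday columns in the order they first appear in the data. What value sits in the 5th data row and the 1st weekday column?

With rows in first-appearance order of store, row 5 is store=ST37. weekday columns in first-appearance order: Thu, Sat, Mon, Wed, Fri; column 1 is Thu.
Long rows with store=ST37, weekday=Thu: max(258, 586, 25) = 586.

586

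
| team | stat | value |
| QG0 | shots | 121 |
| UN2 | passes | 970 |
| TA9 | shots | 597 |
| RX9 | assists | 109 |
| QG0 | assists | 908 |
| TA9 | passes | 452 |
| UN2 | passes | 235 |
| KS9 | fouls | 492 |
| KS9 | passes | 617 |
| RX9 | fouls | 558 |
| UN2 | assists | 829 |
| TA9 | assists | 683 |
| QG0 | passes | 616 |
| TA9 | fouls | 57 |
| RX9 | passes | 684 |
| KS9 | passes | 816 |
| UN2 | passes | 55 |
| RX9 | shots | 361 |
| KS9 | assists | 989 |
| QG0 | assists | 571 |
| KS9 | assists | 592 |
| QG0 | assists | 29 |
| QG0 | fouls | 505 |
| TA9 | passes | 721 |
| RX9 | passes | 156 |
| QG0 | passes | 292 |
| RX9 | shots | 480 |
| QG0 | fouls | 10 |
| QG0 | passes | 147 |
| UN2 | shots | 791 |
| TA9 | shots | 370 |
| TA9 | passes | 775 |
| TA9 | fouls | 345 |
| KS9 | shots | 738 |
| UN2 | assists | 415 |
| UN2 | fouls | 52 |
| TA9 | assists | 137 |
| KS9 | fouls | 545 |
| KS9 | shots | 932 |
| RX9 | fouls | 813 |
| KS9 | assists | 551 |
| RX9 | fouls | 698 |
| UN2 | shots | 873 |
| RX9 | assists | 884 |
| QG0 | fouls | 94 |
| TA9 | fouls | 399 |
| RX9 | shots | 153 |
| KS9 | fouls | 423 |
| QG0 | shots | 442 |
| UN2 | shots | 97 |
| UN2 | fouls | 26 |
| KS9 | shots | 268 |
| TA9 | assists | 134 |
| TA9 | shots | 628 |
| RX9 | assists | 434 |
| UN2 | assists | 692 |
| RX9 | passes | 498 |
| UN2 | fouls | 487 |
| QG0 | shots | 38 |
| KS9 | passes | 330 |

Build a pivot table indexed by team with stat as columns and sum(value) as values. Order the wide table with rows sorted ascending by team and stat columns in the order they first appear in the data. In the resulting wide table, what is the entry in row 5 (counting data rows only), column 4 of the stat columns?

565

With rows sorted ascending by team, row 5 is team=UN2. stat columns in first-appearance order: shots, passes, assists, fouls; column 4 is fouls.
Long rows with team=UN2, stat=fouls: 52 + 26 + 487 = 565.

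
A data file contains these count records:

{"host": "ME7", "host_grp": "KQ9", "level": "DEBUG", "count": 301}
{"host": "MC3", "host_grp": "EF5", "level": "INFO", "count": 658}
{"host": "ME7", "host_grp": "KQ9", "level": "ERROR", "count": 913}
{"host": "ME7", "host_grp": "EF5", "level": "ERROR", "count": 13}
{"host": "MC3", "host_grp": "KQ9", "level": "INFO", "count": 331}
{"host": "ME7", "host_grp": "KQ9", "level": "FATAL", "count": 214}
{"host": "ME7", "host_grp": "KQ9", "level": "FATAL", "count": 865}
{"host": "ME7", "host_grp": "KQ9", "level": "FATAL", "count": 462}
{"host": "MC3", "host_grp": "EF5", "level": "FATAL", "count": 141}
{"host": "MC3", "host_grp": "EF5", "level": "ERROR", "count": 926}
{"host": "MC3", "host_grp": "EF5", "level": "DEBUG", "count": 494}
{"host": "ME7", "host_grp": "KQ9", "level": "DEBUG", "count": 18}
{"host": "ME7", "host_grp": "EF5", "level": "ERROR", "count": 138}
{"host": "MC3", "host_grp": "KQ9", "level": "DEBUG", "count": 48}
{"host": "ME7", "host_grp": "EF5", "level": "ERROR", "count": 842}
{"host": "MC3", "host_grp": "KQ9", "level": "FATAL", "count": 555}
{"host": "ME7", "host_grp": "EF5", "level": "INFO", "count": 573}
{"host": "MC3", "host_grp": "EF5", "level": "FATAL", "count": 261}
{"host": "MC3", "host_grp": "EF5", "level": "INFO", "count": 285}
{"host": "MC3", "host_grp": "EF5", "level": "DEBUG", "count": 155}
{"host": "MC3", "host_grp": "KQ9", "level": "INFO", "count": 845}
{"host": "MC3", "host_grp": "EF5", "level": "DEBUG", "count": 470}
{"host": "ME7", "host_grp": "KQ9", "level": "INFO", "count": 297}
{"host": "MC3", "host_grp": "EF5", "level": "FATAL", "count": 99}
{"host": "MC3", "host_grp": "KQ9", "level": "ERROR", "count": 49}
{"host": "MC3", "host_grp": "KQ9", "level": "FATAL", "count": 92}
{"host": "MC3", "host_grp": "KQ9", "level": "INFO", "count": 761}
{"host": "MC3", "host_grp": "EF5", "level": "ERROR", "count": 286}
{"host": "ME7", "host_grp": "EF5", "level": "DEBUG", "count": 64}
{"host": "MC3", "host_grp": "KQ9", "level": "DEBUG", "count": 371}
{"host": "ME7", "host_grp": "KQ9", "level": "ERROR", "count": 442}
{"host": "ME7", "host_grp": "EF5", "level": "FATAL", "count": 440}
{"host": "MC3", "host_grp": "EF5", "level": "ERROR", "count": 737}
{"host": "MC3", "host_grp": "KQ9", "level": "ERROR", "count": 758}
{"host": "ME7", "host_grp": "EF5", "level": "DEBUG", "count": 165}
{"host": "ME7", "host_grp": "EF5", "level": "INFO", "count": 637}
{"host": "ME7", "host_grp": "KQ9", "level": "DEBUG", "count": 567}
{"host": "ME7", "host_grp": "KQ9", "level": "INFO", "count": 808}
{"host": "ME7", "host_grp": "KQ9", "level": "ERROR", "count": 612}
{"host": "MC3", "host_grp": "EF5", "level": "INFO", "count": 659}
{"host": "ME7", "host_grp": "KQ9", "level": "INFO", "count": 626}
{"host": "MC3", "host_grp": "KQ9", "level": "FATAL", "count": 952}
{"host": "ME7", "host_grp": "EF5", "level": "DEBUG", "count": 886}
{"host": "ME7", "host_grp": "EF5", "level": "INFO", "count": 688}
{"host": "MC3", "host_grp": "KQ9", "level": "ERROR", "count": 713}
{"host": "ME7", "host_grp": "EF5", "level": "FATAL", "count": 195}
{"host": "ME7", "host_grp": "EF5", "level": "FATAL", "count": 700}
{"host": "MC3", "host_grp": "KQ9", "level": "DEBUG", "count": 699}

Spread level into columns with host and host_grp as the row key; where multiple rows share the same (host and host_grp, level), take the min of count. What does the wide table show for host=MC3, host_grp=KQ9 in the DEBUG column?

48

Rows with host=MC3, host_grp=KQ9 and level=DEBUG: count values are 48, 371, 699.
min(48, 371, 699) = 48.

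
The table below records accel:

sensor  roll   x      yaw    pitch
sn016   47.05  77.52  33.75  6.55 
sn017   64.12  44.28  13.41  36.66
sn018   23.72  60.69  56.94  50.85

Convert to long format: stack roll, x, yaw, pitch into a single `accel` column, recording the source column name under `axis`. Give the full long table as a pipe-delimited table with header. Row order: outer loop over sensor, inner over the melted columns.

Each (sensor, column) pair becomes one row: 3 × 4 = 12 rows.
For example, (sn016, roll) → accel=47.05.

| sensor | axis | accel |
| sn016 | roll | 47.05 |
| sn016 | x | 77.52 |
| sn016 | yaw | 33.75 |
| sn016 | pitch | 6.55 |
| sn017 | roll | 64.12 |
| sn017 | x | 44.28 |
| sn017 | yaw | 13.41 |
| sn017 | pitch | 36.66 |
| sn018 | roll | 23.72 |
| sn018 | x | 60.69 |
| sn018 | yaw | 56.94 |
| sn018 | pitch | 50.85 |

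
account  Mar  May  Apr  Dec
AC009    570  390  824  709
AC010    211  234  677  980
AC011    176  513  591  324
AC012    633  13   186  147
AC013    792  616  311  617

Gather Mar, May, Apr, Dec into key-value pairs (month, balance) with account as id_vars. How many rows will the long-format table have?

20

5 account values × 4 melted columns = 20 rows.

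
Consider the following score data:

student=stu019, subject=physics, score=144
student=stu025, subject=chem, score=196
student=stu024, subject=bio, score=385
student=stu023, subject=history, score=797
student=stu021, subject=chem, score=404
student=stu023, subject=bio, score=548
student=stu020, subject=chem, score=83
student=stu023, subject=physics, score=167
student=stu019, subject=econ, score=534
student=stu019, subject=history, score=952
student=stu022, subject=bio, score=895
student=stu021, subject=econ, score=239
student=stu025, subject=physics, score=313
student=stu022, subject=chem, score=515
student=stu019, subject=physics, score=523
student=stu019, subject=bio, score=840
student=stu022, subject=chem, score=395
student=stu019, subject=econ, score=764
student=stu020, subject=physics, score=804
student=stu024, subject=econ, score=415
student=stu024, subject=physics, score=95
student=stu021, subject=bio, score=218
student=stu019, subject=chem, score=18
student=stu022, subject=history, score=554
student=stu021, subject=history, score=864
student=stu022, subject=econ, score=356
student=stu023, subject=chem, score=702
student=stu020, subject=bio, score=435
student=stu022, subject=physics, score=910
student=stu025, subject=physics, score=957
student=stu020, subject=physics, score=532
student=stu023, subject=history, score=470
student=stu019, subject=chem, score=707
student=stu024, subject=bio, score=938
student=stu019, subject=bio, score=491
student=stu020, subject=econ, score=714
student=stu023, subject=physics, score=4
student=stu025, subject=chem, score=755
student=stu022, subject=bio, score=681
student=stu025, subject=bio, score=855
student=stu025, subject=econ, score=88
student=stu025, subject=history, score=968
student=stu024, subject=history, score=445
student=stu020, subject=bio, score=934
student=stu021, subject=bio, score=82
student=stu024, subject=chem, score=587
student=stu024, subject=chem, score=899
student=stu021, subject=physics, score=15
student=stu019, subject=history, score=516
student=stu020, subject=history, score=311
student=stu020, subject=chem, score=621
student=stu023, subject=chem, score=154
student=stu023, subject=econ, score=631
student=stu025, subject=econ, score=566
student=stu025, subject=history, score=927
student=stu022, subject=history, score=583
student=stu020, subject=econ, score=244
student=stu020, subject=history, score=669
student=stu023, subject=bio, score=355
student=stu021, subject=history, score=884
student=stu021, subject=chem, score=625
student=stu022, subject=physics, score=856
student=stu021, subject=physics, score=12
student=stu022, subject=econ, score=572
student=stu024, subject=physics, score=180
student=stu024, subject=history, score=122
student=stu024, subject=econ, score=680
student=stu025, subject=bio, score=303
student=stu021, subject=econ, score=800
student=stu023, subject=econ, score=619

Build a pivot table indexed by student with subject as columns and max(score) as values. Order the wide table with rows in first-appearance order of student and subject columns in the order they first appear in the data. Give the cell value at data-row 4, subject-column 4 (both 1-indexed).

797

With rows in first-appearance order of student, row 4 is student=stu023. subject columns in first-appearance order: physics, chem, bio, history, econ; column 4 is history.
Long rows with student=stu023, subject=history: max(797, 470) = 797.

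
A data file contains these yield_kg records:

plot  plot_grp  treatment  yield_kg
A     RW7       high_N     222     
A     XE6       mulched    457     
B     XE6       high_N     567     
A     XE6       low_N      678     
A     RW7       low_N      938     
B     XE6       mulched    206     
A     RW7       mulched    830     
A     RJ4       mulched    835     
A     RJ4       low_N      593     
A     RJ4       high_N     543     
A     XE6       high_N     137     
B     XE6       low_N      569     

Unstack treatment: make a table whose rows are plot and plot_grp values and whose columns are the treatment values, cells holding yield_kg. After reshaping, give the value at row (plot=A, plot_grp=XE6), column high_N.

137

Wide layout: rows indexed by plot and plot_grp, columns are the 3 distinct treatment values (high_N, mulched, low_N).
Cell (plot=A, plot_grp=XE6, treatment=high_N) draws from the long row where plot=A, plot_grp=XE6 and treatment=high_N, which has yield_kg=137.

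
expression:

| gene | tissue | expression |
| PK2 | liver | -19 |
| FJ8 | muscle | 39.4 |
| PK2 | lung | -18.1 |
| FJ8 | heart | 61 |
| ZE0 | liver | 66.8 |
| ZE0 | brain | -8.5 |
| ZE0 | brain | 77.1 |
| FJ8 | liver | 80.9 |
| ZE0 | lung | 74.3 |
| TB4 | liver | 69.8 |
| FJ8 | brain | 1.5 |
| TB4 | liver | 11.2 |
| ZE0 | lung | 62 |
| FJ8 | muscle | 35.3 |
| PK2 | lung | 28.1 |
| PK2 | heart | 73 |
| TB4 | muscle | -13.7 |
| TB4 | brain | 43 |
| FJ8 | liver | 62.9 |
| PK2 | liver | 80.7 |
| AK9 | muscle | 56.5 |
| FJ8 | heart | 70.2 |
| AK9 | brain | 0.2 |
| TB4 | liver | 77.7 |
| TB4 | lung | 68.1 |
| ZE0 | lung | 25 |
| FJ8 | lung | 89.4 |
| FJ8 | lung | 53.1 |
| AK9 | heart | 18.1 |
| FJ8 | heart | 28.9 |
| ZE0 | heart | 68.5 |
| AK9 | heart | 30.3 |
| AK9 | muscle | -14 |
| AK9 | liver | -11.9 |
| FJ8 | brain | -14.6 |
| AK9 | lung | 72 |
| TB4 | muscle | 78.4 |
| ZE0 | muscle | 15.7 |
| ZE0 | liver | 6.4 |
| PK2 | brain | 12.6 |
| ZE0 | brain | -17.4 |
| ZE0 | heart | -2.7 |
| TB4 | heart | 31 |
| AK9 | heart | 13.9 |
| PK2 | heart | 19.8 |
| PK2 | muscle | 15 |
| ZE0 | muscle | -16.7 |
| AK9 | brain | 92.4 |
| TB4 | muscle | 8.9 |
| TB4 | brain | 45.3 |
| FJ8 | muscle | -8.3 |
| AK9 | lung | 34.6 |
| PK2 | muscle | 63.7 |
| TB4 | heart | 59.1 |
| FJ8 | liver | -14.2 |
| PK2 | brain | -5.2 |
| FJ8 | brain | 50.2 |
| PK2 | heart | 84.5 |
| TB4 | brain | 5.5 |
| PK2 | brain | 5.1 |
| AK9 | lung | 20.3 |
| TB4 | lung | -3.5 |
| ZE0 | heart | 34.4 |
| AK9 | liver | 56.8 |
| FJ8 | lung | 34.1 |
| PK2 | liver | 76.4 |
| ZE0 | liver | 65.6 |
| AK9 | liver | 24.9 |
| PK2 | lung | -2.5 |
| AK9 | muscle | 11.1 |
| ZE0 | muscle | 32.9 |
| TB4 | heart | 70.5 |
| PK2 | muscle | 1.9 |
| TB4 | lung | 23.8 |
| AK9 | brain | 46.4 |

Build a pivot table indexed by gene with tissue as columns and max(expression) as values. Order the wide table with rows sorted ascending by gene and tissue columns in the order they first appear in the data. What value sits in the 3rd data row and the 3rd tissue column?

28.1

With rows sorted ascending by gene, row 3 is gene=PK2. tissue columns in first-appearance order: liver, muscle, lung, heart, brain; column 3 is lung.
Long rows with gene=PK2, tissue=lung: max(-18.1, 28.1, -2.5) = 28.1.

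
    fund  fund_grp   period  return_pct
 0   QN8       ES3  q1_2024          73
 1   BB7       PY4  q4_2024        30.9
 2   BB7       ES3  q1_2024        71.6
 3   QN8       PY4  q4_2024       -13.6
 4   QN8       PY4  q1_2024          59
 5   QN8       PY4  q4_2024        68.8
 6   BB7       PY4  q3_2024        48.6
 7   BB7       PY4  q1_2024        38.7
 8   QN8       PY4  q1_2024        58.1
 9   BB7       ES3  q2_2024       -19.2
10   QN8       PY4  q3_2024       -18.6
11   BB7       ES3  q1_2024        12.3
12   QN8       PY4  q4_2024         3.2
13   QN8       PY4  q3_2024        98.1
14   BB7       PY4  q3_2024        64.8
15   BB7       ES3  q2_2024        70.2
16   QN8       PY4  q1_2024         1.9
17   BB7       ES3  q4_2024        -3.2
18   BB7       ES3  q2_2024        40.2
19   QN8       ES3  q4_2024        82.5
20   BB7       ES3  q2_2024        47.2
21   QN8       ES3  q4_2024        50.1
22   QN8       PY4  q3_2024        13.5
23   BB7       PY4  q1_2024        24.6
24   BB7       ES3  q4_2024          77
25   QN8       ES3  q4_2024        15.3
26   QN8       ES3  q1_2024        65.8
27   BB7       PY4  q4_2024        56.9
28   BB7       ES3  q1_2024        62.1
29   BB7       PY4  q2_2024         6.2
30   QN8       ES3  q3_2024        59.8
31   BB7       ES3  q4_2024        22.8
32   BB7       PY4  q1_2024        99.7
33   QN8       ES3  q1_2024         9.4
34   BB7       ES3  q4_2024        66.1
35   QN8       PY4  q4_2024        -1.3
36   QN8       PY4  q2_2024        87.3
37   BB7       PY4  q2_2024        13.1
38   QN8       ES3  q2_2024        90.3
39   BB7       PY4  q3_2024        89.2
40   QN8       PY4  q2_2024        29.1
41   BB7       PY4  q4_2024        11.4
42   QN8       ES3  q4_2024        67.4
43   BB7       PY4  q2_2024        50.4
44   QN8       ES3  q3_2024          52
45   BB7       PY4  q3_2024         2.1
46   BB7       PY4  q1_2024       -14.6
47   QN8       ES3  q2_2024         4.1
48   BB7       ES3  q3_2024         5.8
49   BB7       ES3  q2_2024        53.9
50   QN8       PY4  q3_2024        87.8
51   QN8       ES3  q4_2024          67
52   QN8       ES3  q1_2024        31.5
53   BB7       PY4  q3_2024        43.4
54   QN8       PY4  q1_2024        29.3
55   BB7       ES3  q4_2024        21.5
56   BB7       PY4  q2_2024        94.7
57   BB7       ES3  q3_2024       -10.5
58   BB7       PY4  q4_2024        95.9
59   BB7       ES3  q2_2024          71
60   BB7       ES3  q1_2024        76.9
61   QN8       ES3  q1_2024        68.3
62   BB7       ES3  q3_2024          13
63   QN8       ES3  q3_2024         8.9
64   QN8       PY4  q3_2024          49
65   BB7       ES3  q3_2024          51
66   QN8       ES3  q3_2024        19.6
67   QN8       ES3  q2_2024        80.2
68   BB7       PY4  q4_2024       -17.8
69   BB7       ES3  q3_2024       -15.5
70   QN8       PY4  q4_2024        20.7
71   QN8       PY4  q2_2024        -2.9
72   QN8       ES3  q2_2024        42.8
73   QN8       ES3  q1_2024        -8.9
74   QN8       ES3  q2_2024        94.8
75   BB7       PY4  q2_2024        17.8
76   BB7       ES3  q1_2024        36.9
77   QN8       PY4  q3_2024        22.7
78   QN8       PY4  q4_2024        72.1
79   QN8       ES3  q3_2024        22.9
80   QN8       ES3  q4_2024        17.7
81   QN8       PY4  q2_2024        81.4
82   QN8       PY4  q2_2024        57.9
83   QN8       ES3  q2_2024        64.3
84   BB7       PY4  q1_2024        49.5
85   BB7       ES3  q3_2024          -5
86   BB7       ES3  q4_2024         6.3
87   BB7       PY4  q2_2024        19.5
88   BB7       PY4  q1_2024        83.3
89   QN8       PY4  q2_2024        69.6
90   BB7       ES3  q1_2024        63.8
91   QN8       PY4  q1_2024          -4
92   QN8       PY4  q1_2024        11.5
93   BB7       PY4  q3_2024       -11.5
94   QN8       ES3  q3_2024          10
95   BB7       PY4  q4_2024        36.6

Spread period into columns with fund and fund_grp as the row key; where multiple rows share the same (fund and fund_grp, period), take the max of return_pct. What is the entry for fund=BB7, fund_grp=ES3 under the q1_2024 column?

Rows with fund=BB7, fund_grp=ES3 and period=q1_2024: return_pct values are 71.6, 12.3, 62.1, 76.9, 36.9, 63.8.
max(71.6, 12.3, 62.1, 76.9, 36.9, 63.8) = 76.9.

76.9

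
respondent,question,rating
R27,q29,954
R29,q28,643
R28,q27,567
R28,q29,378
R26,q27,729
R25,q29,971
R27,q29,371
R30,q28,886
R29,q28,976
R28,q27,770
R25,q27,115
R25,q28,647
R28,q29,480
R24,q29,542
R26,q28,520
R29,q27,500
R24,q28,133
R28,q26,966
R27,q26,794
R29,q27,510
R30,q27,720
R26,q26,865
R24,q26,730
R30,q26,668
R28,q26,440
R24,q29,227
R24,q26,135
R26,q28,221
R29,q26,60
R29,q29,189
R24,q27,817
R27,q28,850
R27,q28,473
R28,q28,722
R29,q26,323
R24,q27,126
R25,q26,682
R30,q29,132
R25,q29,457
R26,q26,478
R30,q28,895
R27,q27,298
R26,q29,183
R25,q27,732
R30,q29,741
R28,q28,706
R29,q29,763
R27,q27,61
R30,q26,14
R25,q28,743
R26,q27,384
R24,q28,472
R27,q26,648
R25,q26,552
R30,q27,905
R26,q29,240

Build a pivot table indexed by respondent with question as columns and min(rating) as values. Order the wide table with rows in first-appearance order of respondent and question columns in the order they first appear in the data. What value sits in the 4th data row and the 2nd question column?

With rows in first-appearance order of respondent, row 4 is respondent=R26. question columns in first-appearance order: q29, q28, q27, q26; column 2 is q28.
Long rows with respondent=R26, question=q28: min(520, 221) = 221.

221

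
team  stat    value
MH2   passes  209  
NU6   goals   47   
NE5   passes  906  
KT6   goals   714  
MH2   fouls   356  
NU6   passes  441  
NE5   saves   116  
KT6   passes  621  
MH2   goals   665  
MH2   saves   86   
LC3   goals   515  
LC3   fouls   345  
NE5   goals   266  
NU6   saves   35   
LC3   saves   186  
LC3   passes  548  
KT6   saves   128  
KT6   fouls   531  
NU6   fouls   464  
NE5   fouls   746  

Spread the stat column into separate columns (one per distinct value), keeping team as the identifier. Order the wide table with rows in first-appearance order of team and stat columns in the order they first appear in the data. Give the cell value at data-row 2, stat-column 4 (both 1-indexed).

With rows in first-appearance order of team, row 2 is team=NU6. stat columns in first-appearance order: passes, goals, fouls, saves; column 4 is saves.
Long rows with team=NU6, stat=saves: value = 35.

35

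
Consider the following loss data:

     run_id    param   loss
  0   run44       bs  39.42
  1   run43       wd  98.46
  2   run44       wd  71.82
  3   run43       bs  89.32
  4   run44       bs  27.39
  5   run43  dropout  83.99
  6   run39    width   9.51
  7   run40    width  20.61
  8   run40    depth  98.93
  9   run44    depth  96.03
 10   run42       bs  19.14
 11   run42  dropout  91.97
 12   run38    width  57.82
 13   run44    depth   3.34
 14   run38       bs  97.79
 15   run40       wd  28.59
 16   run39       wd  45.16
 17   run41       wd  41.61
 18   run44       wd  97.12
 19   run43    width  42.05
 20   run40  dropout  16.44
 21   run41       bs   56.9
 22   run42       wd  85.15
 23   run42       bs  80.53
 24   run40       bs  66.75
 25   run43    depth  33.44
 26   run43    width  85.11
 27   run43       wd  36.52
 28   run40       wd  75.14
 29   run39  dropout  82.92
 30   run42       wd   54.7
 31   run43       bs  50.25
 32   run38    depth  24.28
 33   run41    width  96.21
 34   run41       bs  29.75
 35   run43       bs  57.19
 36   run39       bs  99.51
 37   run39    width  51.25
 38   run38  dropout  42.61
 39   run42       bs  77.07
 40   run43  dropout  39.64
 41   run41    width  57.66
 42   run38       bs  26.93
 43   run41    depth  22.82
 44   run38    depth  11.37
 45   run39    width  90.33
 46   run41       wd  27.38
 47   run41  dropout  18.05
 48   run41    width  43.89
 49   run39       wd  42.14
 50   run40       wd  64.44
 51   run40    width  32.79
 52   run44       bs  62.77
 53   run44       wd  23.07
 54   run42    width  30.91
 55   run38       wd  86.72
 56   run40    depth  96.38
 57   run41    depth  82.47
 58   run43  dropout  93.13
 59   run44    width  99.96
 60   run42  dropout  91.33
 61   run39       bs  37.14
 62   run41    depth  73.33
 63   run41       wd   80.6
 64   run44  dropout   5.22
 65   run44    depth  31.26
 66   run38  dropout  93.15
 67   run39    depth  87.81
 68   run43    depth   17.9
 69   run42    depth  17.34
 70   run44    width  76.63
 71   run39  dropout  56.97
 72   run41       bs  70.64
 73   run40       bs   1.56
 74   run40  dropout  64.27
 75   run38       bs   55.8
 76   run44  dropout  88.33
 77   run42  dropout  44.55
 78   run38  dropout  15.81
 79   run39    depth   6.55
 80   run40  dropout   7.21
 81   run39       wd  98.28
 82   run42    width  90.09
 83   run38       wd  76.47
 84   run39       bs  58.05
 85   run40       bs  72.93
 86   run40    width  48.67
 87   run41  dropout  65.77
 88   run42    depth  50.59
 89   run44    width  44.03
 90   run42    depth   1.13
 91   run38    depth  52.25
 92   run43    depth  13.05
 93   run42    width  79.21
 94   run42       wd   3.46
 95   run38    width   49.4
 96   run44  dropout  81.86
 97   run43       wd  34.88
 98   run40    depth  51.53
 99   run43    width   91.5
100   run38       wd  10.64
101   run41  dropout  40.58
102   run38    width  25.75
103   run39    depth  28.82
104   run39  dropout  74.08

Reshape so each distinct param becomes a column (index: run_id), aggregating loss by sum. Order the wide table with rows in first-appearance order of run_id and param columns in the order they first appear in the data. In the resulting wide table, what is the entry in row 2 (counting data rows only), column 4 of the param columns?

With rows in first-appearance order of run_id, row 2 is run_id=run43. param columns in first-appearance order: bs, wd, dropout, width, depth; column 4 is width.
Long rows with run_id=run43, param=width: 42.05 + 85.11 + 91.5 = 218.66.

218.66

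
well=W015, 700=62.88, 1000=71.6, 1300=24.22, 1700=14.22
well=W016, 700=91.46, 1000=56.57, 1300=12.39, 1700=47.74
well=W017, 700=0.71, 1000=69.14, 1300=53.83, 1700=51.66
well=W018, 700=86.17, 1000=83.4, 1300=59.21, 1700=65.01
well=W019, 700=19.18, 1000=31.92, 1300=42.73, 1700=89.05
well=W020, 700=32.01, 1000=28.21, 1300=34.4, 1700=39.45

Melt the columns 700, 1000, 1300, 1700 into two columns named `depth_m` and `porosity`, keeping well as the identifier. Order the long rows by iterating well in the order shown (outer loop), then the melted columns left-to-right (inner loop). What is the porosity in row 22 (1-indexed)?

24 rows total (6 × 4). Row 22: index ⌊(22-1)/4⌋ = 5 into well → W020; (22-1) mod 4 = 1 into the melted columns → 1000.
So row 22 is (W020, 1000, 28.21); porosity = 28.21.

28.21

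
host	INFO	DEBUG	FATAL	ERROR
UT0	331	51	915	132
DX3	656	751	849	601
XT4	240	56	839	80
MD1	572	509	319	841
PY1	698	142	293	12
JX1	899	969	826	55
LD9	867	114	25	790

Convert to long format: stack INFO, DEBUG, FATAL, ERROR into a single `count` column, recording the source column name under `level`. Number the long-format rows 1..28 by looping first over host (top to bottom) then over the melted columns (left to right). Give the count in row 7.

28 rows total (7 × 4). Row 7: index ⌊(7-1)/4⌋ = 1 into host → DX3; (7-1) mod 4 = 2 into the melted columns → FATAL.
So row 7 is (DX3, FATAL, 849); count = 849.

849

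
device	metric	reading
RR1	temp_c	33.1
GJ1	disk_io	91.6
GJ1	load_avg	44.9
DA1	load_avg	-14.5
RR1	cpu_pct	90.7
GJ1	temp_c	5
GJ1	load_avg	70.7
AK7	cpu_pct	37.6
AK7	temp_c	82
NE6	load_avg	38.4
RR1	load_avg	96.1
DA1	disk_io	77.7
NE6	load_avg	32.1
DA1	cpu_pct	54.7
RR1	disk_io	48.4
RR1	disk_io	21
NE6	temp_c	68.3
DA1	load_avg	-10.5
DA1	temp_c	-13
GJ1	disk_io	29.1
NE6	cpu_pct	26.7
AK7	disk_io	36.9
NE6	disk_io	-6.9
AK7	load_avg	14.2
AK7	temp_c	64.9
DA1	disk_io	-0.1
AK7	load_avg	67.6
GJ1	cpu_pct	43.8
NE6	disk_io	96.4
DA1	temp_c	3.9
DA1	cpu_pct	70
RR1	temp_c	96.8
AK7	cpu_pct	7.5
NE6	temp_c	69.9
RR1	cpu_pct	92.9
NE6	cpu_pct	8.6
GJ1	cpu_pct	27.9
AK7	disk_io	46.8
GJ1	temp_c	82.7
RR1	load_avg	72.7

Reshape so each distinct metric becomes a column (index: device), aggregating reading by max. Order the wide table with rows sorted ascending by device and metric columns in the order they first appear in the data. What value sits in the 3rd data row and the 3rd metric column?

70.7

With rows sorted ascending by device, row 3 is device=GJ1. metric columns in first-appearance order: temp_c, disk_io, load_avg, cpu_pct; column 3 is load_avg.
Long rows with device=GJ1, metric=load_avg: max(44.9, 70.7) = 70.7.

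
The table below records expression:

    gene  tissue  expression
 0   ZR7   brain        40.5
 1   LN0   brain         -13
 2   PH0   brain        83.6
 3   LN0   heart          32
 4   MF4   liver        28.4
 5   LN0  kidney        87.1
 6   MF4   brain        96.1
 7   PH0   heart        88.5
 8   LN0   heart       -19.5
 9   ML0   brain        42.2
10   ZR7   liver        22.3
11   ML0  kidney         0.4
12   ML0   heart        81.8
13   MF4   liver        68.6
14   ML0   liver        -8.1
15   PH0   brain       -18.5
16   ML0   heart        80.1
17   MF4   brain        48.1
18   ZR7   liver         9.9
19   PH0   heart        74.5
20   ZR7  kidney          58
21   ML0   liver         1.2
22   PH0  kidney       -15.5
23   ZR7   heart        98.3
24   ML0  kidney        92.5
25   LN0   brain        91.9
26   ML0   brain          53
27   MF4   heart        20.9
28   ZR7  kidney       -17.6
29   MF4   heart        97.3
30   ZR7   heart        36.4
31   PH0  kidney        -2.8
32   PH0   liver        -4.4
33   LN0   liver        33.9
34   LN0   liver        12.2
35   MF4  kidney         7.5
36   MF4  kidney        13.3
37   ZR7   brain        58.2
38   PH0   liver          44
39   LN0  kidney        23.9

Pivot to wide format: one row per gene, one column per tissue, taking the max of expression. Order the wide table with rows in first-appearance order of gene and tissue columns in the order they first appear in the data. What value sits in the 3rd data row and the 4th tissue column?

With rows in first-appearance order of gene, row 3 is gene=PH0. tissue columns in first-appearance order: brain, heart, liver, kidney; column 4 is kidney.
Long rows with gene=PH0, tissue=kidney: max(-15.5, -2.8) = -2.8.

-2.8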